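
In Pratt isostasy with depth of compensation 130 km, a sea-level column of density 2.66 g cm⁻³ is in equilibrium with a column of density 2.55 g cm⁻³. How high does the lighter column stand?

ρ_ref D = ρ (D + h) → h = D (ρ_ref − ρ)/ρ.
h = 130 km × (2.66 − 2.55)/2.55 = 5.61 km.

5.61 km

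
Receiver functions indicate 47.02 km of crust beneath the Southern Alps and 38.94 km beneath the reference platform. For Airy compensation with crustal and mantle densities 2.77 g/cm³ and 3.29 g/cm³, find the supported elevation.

1.28 km

Excess crust Δ = 47.02 km − 38.94 km = 8.08 km, split between elevation h and root r with h + r = Δ.
Airy balance ρ_c h = (ρ_m − ρ_c) r gives r = h ρ_c/(ρ_m − ρ_c), so h (1 + ρ_c/(ρ_m − ρ_c)) = Δ, i.e. h = Δ (ρ_m − ρ_c)/ρ_m.
h = 8.08 km × 0.52/3.29 = 1.28 km.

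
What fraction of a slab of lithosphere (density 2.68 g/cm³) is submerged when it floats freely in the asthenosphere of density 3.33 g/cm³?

80.5%

Submerged fraction = ρ_obj/ρ_fluid = 2.68/3.33 = 80.5%.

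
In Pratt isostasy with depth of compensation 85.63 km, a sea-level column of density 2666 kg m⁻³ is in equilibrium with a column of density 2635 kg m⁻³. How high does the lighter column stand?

1.01 km

ρ_ref D = ρ (D + h) → h = D (ρ_ref − ρ)/ρ.
h = 85.63 km × (2666 − 2635)/2635 = 1.01 km.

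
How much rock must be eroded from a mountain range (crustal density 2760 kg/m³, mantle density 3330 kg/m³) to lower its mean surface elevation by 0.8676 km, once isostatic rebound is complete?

5.07 km

Net drop Δ = e − u = e − e ρ_c/ρ_m = e (ρ_m − ρ_c)/ρ_m.
e = Δ ρ_m/(ρ_m − ρ_c) = 0.8676 km × 3330/570 = 5.07 km.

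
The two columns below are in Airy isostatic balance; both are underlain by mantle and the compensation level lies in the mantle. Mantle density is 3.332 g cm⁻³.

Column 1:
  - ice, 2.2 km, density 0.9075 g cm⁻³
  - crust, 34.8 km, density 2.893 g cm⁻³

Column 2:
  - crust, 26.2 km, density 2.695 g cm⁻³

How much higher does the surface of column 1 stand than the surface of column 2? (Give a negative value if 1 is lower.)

For any compensation level in the mantle, the mantle terms cancel and isostasy reduces to e = (Σt_1 − Σt_2) − (Σ(ρt)_1 − Σ(ρt)_2) / ρ_m.
Σt_1 = 37 km; Σt_2 = 26.2 km; Σ(ρt)_1 = 102.6729; Σ(ρt)_2 = 70.609 (in km·g cm⁻³).
e = (37 − 26.2) − (102.6729 − 70.609) / 3.332 = 1.18 km.

1.18 km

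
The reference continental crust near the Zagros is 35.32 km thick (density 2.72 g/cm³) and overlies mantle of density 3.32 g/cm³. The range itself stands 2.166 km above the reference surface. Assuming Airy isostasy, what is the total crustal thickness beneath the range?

Root depth r = h ρ_c / (ρ_m − ρ_c) = 2.166 km × 2.72 / 0.6 = 9.819 km.
Total thickness = T + h + r = 35.32 km + 2.166 km + 9.819 km = 47.3 km.

47.3 km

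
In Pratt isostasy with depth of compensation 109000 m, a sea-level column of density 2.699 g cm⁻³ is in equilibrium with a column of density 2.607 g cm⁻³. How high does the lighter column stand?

3850 m

ρ_ref D = ρ (D + h) → h = D (ρ_ref − ρ)/ρ.
h = 109000 m × (2.699 − 2.607)/2.607 = 3850 m.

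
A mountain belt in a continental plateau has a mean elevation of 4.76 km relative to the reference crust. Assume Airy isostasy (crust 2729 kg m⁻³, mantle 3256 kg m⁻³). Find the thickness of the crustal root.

Balancing pressure at the compensation depth: the weight of the topography is balanced by the buoyancy of the root, ρ_c h = (ρ_m − ρ_c) r.
r = h · ρ_c / (ρ_m − ρ_c) = 4.76 km × 2729 / (3256 − 2729) = 24.6 km.

24.6 km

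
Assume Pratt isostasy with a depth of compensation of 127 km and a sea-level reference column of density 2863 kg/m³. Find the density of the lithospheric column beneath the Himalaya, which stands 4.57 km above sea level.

2760 kg/m³

Pratt balance: ρ_ref D = ρ (D + h).
ρ = ρ_ref D/(D + h) = 2863 × 127 km/(127 km + 4.57 km) = 2760 kg/m³.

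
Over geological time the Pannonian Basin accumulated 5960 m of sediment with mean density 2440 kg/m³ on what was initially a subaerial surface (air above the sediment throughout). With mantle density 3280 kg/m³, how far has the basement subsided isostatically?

4430 m

Subaerial load: s = t ρ_sed / ρ_m = 5960 m × 2440/3280 = 4430 m.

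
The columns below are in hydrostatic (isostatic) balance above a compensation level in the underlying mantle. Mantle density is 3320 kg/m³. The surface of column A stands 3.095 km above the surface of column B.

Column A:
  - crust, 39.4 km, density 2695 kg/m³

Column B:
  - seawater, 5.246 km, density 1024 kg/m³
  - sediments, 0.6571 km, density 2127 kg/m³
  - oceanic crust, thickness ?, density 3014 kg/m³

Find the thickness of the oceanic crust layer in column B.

4.97 km

Take the compensation level at the base of the deeper column (depth z_c below the surface of column A) and equate Σ ρ_i t_i down to z_c; mantle fills any gap and the z_c terms cancel.
Column A: 39.4×2695 + (z_c − 39.4)×3320
Column B: 3.095×0 + 5.246×1024 + 0.6571×2127 + x×3014 + (z_c − 3.095 − 5.9031 − x)×3320
The z_c×3320 term appears on both sides and cancels. Collect the known terms of each column as K = Σ(ρt)_known − 3320 × (depth of known layers): K_A = 106183 − 3320×39.4 = −24625; K_B = 6769.5557 − 3320×(3.095 + 5.9031) = −23104.1363.
Balance: K_A = K_B − x×(3320 − 3014), so x = (K_B − K_A)/(3320 − 3014) = 1520.86/306 = 4.97 km.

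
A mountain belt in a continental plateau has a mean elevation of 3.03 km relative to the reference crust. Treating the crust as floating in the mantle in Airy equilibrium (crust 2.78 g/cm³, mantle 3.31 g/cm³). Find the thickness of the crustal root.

15.9 km

By Archimedes' principle applied to the lithosphere: the weight of the topography is balanced by the buoyancy of the root, ρ_c h = (ρ_m − ρ_c) r.
r = h · ρ_c / (ρ_m − ρ_c) = 3.03 km × 2.78 / (3.31 − 2.78) = 15.9 km.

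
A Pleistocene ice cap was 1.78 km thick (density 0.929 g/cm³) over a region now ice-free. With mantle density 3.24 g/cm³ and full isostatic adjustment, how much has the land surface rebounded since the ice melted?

0.51 km

Removing the load lets mantle flow back in; uplift u satisfies ρ_ice t = ρ_m u.
u = t ρ_ice/ρ_m = 1.78 km × 0.929/3.24 = 0.51 km.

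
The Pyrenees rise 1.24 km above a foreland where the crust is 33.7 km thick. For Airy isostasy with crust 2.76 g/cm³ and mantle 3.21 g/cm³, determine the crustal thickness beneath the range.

Root depth r = h ρ_c / (ρ_m − ρ_c) = 1.24 km × 2.76 / 0.45 = 7.605 km.
Total thickness = T + h + r = 33.7 km + 1.24 km + 7.605 km = 42.5 km.

42.5 km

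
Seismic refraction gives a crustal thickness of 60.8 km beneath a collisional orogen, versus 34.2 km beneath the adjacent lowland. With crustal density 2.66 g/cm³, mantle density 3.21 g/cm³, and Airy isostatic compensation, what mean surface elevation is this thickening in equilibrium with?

4.56 km

Excess crust Δ = 60.8 km − 34.2 km = 26.6 km, split between elevation h and root r with h + r = Δ.
Airy balance ρ_c h = (ρ_m − ρ_c) r gives r = h ρ_c/(ρ_m − ρ_c), so h (1 + ρ_c/(ρ_m − ρ_c)) = Δ, i.e. h = Δ (ρ_m − ρ_c)/ρ_m.
h = 26.6 km × 0.55/3.21 = 4.56 km.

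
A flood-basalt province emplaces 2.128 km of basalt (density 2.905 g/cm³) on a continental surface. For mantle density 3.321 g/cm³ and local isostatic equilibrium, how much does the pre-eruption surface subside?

Subaerial loading: s = t ρ_load / ρ_m.
s = 2.128 km × 2.905/3.321 = 1.86 km.

1.86 km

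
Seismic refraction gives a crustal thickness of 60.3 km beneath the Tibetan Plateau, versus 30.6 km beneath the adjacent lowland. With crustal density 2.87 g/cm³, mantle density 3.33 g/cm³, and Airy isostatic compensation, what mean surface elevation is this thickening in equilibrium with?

4.1 km

Excess crust Δ = 60.3 km − 30.6 km = 29.7 km, split between elevation h and root r with h + r = Δ.
Airy balance ρ_c h = (ρ_m − ρ_c) r gives r = h ρ_c/(ρ_m − ρ_c), so h (1 + ρ_c/(ρ_m − ρ_c)) = Δ, i.e. h = Δ (ρ_m − ρ_c)/ρ_m.
h = 29.7 km × 0.46/3.33 = 4.1 km.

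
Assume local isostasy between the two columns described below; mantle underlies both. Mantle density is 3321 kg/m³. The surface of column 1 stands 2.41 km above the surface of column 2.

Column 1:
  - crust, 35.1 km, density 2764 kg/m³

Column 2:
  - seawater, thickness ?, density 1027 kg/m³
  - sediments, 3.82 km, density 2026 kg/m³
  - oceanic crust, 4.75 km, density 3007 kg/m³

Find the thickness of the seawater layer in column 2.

2.23 km

Take the compensation level at the base of the deeper column (depth z_c below the surface of column 1) and equate Σ ρ_i t_i down to z_c; mantle fills any gap and the z_c terms cancel.
Column 1: 35.1×2764 + (z_c − 35.1)×3321
Column 2: 2.41×0 + x×1027 + 3.82×2026 + 4.75×3007 + (z_c − 2.41 − 8.57 − x)×3321
The z_c×3321 term appears on both sides and cancels. Collect the known terms of each column as K = Σ(ρt)_known − 3321 × (depth of known layers): K_1 = 97016.4 − 3321×35.1 = −19550.7; K_2 = 22022.57 − 3321×(2.41 + 8.57) = −14442.01.
Balance: K_1 = K_2 − x×(3321 − 1027), so x = (K_2 − K_1)/(3321 − 1027) = 5108.69/2294 = 2.23 km.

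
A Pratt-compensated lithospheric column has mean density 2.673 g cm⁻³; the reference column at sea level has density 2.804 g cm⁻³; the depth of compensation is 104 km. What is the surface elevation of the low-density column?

5.1 km

ρ_ref D = ρ (D + h) → h = D (ρ_ref − ρ)/ρ.
h = 104 km × (2.804 − 2.673)/2.673 = 5.1 km.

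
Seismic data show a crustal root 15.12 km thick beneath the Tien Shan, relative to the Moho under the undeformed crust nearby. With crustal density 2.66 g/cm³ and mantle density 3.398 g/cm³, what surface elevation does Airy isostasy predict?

In Airy isostatic equilibrium: ρ_c h = (ρ_m − ρ_c) r.
h = r (ρ_m − ρ_c) / ρ_c = 15.12 km × (3.398 − 2.66) / 2.66 = 4.19 km.

4.19 km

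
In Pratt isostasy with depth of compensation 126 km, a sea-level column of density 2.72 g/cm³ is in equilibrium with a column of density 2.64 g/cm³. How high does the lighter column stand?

3.82 km

ρ_ref D = ρ (D + h) → h = D (ρ_ref − ρ)/ρ.
h = 126 km × (2.72 − 2.64)/2.64 = 3.82 km.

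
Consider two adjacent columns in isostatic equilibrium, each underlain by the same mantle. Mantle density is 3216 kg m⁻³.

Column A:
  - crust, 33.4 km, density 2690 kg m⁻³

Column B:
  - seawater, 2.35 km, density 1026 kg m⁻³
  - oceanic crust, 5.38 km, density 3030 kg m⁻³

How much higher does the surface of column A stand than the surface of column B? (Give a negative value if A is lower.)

3.55 km

For any compensation level in the mantle, the mantle terms cancel and isostasy reduces to e = (Σt_A − Σt_B) − (Σ(ρt)_A − Σ(ρt)_B) / ρ_m.
Σt_A = 33.4 km; Σt_B = 7.73 km; Σ(ρt)_A = 89846; Σ(ρt)_B = 18712.5 (in km·kg m⁻³).
e = (33.4 − 7.73) − (89846 − 18712.5) / 3216 = 3.55 km.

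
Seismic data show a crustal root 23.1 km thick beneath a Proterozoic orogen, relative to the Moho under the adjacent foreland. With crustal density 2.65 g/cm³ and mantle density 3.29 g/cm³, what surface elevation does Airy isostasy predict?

5.58 km

Equating mass per unit area of the two columns: ρ_c h = (ρ_m − ρ_c) r.
h = r (ρ_m − ρ_c) / ρ_c = 23.1 km × (3.29 − 2.65) / 2.65 = 5.58 km.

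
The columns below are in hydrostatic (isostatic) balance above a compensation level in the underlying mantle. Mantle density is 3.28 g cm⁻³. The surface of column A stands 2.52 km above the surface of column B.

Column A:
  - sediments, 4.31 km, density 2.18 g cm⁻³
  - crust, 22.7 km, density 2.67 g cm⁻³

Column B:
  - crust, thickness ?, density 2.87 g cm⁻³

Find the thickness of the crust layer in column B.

25.2 km

Take the compensation level at the base of the deeper column (depth z_c below the surface of column A) and equate Σ ρ_i t_i down to z_c; mantle fills any gap and the z_c terms cancel.
Column A: 4.31×2.18 + 22.7×2.67 + (z_c − 27.01)×3.28
Column B: 2.52×0 + x×2.87 + (z_c − 2.52 − 0 − x)×3.28
The z_c×3.28 term appears on both sides and cancels. Collect the known terms of each column as K = Σ(ρt)_known − 3.28 × (depth of known layers): K_A = 70.0048 − 3.28×27.01 = −18.588; K_B = 0 − 3.28×(2.52 + 0) = −8.2656.
Balance: K_A = K_B − x×(3.28 − 2.87), so x = (K_B − K_A)/(3.28 − 2.87) = 10.3224/0.41 = 25.2 km.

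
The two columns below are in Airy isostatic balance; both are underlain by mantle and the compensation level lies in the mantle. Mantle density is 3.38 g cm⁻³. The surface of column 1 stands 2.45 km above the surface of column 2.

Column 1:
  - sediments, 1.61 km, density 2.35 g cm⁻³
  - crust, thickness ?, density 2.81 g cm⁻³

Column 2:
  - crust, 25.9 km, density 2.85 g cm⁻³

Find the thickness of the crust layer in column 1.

Take the compensation level at the base of the deeper column (depth z_c below the surface of column 1) and equate Σ ρ_i t_i down to z_c; mantle fills any gap and the z_c terms cancel.
Column 1: 1.61×2.35 + x×2.81 + (z_c − 1.61 − x)×3.38
Column 2: 2.45×0 + 25.9×2.85 + (z_c − 2.45 − 25.9)×3.38
The z_c×3.38 term appears on both sides and cancels. Collect the known terms of each column as K = Σ(ρt)_known − 3.38 × (depth of known layers): K_1 = 3.7835 − 3.38×1.61 = −1.6583; K_2 = 73.815 − 3.38×(2.45 + 25.9) = −22.008.
Balance: K_1 − x×(3.38 − 2.81) = K_2, so x = (K_1 − K_2)/(3.38 − 2.81) = 20.3497/0.57 = 35.7 km.

35.7 km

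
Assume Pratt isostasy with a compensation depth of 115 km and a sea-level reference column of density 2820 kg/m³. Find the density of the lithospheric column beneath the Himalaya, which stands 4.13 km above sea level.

2720 kg/m³

Pratt balance: ρ_ref D = ρ (D + h).
ρ = ρ_ref D/(D + h) = 2820 × 115 km/(115 km + 4.13 km) = 2720 kg/m³.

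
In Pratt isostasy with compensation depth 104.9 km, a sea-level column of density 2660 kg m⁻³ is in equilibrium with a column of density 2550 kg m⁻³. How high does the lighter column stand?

ρ_ref D = ρ (D + h) → h = D (ρ_ref − ρ)/ρ.
h = 104.9 km × (2660 − 2550)/2550 = 4.53 km.

4.53 km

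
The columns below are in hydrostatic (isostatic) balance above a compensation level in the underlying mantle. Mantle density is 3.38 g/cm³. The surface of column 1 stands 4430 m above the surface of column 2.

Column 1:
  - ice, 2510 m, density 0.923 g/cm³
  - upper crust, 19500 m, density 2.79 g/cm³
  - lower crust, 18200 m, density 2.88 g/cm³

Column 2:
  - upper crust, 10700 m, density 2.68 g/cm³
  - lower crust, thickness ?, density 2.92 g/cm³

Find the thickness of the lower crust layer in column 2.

9370 m

Take the compensation level at the base of the deeper column (depth z_c below the surface of column 1) and equate Σ ρ_i t_i down to z_c; mantle fills any gap and the z_c terms cancel.
Column 1: 2510×0.923 + 19500×2.79 + 18200×2.88 + (z_c − 40210)×3.38
Column 2: 4430×0 + 10700×2.68 + x×2.92 + (z_c − 4430 − 10700 − x)×3.38
The z_c×3.38 term appears on both sides and cancels. Collect the known terms of each column as K = Σ(ρt)_known − 3.38 × (depth of known layers): K_1 = 109137.73 − 3.38×40210 = −26772.07; K_2 = 28676 − 3.38×(4430 + 10700) = −22463.4.
Balance: K_1 = K_2 − x×(3.38 − 2.92), so x = (K_2 − K_1)/(3.38 − 2.92) = 4308.67/0.46 = 9370 m.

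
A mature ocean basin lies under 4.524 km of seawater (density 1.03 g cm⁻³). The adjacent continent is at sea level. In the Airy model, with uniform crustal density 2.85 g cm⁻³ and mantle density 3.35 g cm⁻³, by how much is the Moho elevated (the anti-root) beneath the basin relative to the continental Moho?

Equating mass per unit area of the two columns: replacing crust with seawater at the top is compensated by replacing crust with mantle at the base: d (ρ_c − ρ_w) = a (ρ_m − ρ_c).
a = d (ρ_c − ρ_w)/(ρ_m − ρ_c) = 4.524 km × 1.82/0.5 = 16.5 km.

16.5 km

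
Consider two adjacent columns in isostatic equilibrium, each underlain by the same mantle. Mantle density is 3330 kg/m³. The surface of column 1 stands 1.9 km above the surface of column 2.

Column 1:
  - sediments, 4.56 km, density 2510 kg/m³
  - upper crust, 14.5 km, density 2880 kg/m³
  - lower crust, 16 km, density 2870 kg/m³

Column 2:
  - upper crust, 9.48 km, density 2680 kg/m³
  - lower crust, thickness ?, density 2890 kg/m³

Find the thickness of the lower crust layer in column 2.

Take the compensation level at the base of the deeper column (depth z_c below the surface of column 1) and equate Σ ρ_i t_i down to z_c; mantle fills any gap and the z_c terms cancel.
Column 1: 4.56×2510 + 14.5×2880 + 16×2870 + (z_c − 35.06)×3330
Column 2: 1.9×0 + 9.48×2680 + x×2890 + (z_c − 1.9 − 9.48 − x)×3330
The z_c×3330 term appears on both sides and cancels. Collect the known terms of each column as K = Σ(ρt)_known − 3330 × (depth of known layers): K_1 = 99125.6 − 3330×35.06 = −17624.2; K_2 = 25406.4 − 3330×(1.9 + 9.48) = −12489.
Balance: K_1 = K_2 − x×(3330 − 2890), so x = (K_2 − K_1)/(3330 − 2890) = 5135.2/440 = 11.7 km.

11.7 km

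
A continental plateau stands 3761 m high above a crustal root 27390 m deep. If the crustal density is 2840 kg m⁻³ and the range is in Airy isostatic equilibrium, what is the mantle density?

Airy balance: ρ_c h = (ρ_m − ρ_c) r → ρ_m = ρ_c (1 + h/r).
ρ_m = 2840 × (1 + 3761 m/27390 m) = 3230 kg m⁻³.

3230 kg m⁻³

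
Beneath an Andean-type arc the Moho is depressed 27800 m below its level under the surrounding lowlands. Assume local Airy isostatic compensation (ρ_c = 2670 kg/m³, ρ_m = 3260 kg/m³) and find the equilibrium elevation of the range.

6140 m

For local isostatic compensation: ρ_c h = (ρ_m − ρ_c) r.
h = r (ρ_m − ρ_c) / ρ_c = 27800 m × (3260 − 2670) / 2670 = 6140 m.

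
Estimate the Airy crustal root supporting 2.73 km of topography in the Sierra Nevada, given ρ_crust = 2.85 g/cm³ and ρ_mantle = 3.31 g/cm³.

For local isostatic compensation: the weight of the topography is balanced by the buoyancy of the root, ρ_c h = (ρ_m − ρ_c) r.
r = h · ρ_c / (ρ_m − ρ_c) = 2.73 km × 2.85 / (3.31 − 2.85) = 16.9 km.

16.9 km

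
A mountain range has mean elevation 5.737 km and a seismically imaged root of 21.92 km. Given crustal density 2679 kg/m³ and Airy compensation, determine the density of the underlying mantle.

3380 kg/m³

Airy balance: ρ_c h = (ρ_m − ρ_c) r → ρ_m = ρ_c (1 + h/r).
ρ_m = 2679 × (1 + 5.737 km/21.92 km) = 3380 kg/m³.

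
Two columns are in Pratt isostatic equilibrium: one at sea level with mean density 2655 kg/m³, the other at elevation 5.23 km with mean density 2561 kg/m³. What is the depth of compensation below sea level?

142 km

ρ_ref D = ρ (D + h) → D (ρ_ref − ρ) = ρ h.
D = ρ h/(ρ_ref − ρ) = 2561 × 5.23 km/(2655 − 2561) = 142 km.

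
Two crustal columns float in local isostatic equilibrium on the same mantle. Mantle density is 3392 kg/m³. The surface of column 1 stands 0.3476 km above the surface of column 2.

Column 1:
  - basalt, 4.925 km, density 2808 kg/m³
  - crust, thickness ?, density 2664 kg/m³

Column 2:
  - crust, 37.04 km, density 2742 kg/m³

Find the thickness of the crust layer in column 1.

30.7 km

Take the compensation level at the base of the deeper column (depth z_c below the surface of column 1) and equate Σ ρ_i t_i down to z_c; mantle fills any gap and the z_c terms cancel.
Column 1: 4.925×2808 + x×2664 + (z_c − 4.925 − x)×3392
Column 2: 0.3476×0 + 37.04×2742 + (z_c − 0.3476 − 37.04)×3392
The z_c×3392 term appears on both sides and cancels. Collect the known terms of each column as K = Σ(ρt)_known − 3392 × (depth of known layers): K_1 = 13829.4 − 3392×4.925 = −2876.2; K_2 = 101563.68 − 3392×(0.3476 + 37.04) = −25255.0592.
Balance: K_1 − x×(3392 − 2664) = K_2, so x = (K_1 − K_2)/(3392 − 2664) = 22378.9/728 = 30.7 km.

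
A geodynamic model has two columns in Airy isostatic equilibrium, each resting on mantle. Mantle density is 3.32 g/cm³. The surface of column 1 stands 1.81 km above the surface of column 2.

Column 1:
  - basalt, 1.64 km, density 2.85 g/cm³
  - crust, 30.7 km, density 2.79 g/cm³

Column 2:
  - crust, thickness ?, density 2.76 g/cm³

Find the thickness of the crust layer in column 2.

Take the compensation level at the base of the deeper column (depth z_c below the surface of column 1) and equate Σ ρ_i t_i down to z_c; mantle fills any gap and the z_c terms cancel.
Column 1: 1.64×2.85 + 30.7×2.79 + (z_c − 32.34)×3.32
Column 2: 1.81×0 + x×2.76 + (z_c − 1.81 − 0 − x)×3.32
The z_c×3.32 term appears on both sides and cancels. Collect the known terms of each column as K = Σ(ρt)_known − 3.32 × (depth of known layers): K_1 = 90.327 − 3.32×32.34 = −17.0418; K_2 = 0 − 3.32×(1.81 + 0) = −6.0092.
Balance: K_1 = K_2 − x×(3.32 − 2.76), so x = (K_2 − K_1)/(3.32 − 2.76) = 11.0326/0.56 = 19.7 km.

19.7 km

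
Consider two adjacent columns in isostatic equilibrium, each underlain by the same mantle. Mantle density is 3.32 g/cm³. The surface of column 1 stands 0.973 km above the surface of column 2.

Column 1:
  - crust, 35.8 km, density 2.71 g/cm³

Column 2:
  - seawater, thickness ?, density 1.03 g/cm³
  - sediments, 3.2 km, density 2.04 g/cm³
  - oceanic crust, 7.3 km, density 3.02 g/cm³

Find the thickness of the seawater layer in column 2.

5.38 km

Take the compensation level at the base of the deeper column (depth z_c below the surface of column 1) and equate Σ ρ_i t_i down to z_c; mantle fills any gap and the z_c terms cancel.
Column 1: 35.8×2.71 + (z_c − 35.8)×3.32
Column 2: 0.973×0 + x×1.03 + 3.2×2.04 + 7.3×3.02 + (z_c − 0.973 − 10.5 − x)×3.32
The z_c×3.32 term appears on both sides and cancels. Collect the known terms of each column as K = Σ(ρt)_known − 3.32 × (depth of known layers): K_1 = 97.018 − 3.32×35.8 = −21.838; K_2 = 28.574 − 3.32×(0.973 + 10.5) = −9.51636.
Balance: K_1 = K_2 − x×(3.32 − 1.03), so x = (K_2 − K_1)/(3.32 − 1.03) = 12.3216/2.29 = 5.38 km.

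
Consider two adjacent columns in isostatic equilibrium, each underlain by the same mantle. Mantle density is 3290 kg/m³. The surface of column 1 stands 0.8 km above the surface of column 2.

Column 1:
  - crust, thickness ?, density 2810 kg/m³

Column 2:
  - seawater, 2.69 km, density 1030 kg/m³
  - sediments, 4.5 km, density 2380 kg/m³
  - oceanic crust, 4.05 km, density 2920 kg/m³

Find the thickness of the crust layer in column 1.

Take the compensation level at the base of the deeper column (depth z_c below the surface of column 1) and equate Σ ρ_i t_i down to z_c; mantle fills any gap and the z_c terms cancel.
Column 1: x×2810 + (z_c − 0 − x)×3290
Column 2: 0.8×0 + 2.69×1030 + 4.5×2380 + 4.05×2920 + (z_c − 0.8 − 11.24)×3290
The z_c×3290 term appears on both sides and cancels. Collect the known terms of each column as K = Σ(ρt)_known − 3290 × (depth of known layers): K_1 = 0 − 3290×0 = 0; K_2 = 25306.7 − 3290×(0.8 + 11.24) = −14304.9.
Balance: K_1 − x×(3290 − 2810) = K_2, so x = (K_1 − K_2)/(3290 − 2810) = 14304.9/480 = 29.8 km.

29.8 km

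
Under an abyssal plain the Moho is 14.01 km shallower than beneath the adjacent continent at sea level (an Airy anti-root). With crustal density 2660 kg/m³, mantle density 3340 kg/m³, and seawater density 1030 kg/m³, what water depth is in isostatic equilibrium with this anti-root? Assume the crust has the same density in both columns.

Replacing a thickness d of crust by seawater at the top must be balanced by replacing crust with mantle at the base: d (ρ_c − ρ_w) = a (ρ_m − ρ_c).
d = a (ρ_m − ρ_c)/(ρ_c − ρ_w) = 14.01 km × 680/1630 = 5.84 km.

5.84 km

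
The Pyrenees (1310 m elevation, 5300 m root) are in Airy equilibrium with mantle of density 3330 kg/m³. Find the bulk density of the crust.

2670 kg/m³

ρ_c h = (ρ_m − ρ_c) r → ρ_c (h + r) = ρ_m r → ρ_c = ρ_m r / (h + r).
ρ_c = 3330 × 5300 m / (1310 m + 5300 m) = 2670 kg/m³.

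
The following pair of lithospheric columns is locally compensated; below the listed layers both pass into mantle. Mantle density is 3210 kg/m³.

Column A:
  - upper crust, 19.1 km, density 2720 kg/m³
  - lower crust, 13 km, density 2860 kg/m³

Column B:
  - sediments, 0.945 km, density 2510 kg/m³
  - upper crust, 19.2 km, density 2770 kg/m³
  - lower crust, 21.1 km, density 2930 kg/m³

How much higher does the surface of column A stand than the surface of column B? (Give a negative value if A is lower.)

For any compensation level in the mantle, the mantle terms cancel and isostasy reduces to e = (Σt_A − Σt_B) − (Σ(ρt)_A − Σ(ρt)_B) / ρ_m.
Σt_A = 32.1 km; Σt_B = 41.245 km; Σ(ρt)_A = 89132; Σ(ρt)_B = 117378.95 (in km·kg/m³).
e = (32.1 − 41.245) − (89132 − 117378.95) / 3210 = −0.345 km.

−0.345 km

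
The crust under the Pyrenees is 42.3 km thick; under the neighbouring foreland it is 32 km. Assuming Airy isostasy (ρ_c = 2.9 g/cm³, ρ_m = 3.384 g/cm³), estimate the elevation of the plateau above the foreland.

Excess crust Δ = 42.3 km − 32 km = 10.3 km, split between elevation h and root r with h + r = Δ.
Airy balance ρ_c h = (ρ_m − ρ_c) r gives r = h ρ_c/(ρ_m − ρ_c), so h (1 + ρ_c/(ρ_m − ρ_c)) = Δ, i.e. h = Δ (ρ_m − ρ_c)/ρ_m.
h = 10.3 km × 0.484/3.384 = 1.47 km.

1.47 km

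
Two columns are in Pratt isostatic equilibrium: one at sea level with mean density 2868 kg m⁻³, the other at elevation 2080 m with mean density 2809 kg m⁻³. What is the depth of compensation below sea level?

99000 m

ρ_ref D = ρ (D + h) → D (ρ_ref − ρ) = ρ h.
D = ρ h/(ρ_ref − ρ) = 2809 × 2080 m/(2868 − 2809) = 99000 m.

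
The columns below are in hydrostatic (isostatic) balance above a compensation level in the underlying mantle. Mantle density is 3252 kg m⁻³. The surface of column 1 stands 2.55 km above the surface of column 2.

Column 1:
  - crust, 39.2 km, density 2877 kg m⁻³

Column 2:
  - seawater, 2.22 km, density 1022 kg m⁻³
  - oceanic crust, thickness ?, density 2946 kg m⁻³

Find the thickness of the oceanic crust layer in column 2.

Take the compensation level at the base of the deeper column (depth z_c below the surface of column 1) and equate Σ ρ_i t_i down to z_c; mantle fills any gap and the z_c terms cancel.
Column 1: 39.2×2877 + (z_c − 39.2)×3252
Column 2: 2.55×0 + 2.22×1022 + x×2946 + (z_c − 2.55 − 2.22 − x)×3252
The z_c×3252 term appears on both sides and cancels. Collect the known terms of each column as K = Σ(ρt)_known − 3252 × (depth of known layers): K_1 = 112778.4 − 3252×39.2 = −14700; K_2 = 2268.84 − 3252×(2.55 + 2.22) = −13243.2.
Balance: K_1 = K_2 − x×(3252 − 2946), so x = (K_2 − K_1)/(3252 − 2946) = 1456.8/306 = 4.76 km.

4.76 km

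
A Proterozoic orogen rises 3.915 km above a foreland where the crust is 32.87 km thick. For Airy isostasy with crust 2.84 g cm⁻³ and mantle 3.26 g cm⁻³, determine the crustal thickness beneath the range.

Root depth r = h ρ_c / (ρ_m − ρ_c) = 3.915 km × 2.84 / 0.42 = 26.47 km.
Total thickness = T + h + r = 32.87 km + 3.915 km + 26.47 km = 63.3 km.

63.3 km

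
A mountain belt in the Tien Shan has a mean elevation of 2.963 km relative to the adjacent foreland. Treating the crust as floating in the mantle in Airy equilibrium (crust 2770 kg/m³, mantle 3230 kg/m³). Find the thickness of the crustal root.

Equating mass per unit area of the two columns: the weight of the topography is balanced by the buoyancy of the root, ρ_c h = (ρ_m − ρ_c) r.
r = h · ρ_c / (ρ_m − ρ_c) = 2.963 km × 2770 / (3230 − 2770) = 17.8 km.

17.8 km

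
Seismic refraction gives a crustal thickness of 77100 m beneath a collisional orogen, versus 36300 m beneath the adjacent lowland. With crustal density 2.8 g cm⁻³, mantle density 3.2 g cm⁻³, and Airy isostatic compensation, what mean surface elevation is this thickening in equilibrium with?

Excess crust Δ = 77100 m − 36300 m = 40800 m, split between elevation h and root r with h + r = Δ.
Airy balance ρ_c h = (ρ_m − ρ_c) r gives r = h ρ_c/(ρ_m − ρ_c), so h (1 + ρ_c/(ρ_m − ρ_c)) = Δ, i.e. h = Δ (ρ_m − ρ_c)/ρ_m.
h = 40800 m × 0.4/3.2 = 5100 m.

5100 m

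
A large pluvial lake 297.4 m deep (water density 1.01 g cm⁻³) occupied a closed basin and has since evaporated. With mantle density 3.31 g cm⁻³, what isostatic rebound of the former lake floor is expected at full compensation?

90.7 m

u = d ρ_w/ρ_m = 297.4 m × 1.01/3.31 = 90.7 m.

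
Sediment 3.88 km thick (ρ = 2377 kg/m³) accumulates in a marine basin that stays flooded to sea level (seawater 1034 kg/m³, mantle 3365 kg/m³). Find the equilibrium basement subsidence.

2.24 km

Submarine loading: the sediment displaces seawater, and the subsidence is in turn flooded, so s (ρ_m − ρ_w) = t (ρ_sed − ρ_w).
s = 3.88 km × (2377 − 1034) / (3365 − 1034) = 2.24 km.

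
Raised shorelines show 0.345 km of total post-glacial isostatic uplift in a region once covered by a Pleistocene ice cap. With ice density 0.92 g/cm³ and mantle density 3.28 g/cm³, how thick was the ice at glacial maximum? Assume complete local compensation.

u = t ρ_ice/ρ_m → t = u ρ_m/ρ_ice = 0.345 km × 3.28/0.92 = 1.23 km.

1.23 km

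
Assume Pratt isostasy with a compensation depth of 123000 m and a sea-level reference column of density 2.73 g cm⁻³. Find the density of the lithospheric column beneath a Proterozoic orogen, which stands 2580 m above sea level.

Pratt balance: ρ_ref D = ρ (D + h).
ρ = ρ_ref D/(D + h) = 2.73 × 123000 m/(123000 m + 2580 m) = 2.67 g cm⁻³.

2.67 g cm⁻³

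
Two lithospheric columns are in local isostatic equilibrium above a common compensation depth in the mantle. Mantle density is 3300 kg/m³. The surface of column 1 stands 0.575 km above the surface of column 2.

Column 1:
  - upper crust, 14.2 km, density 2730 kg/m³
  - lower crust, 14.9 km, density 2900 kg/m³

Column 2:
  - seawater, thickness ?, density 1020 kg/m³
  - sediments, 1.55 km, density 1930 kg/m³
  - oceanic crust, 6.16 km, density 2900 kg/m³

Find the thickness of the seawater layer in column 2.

3.32 km

Take the compensation level at the base of the deeper column (depth z_c below the surface of column 1) and equate Σ ρ_i t_i down to z_c; mantle fills any gap and the z_c terms cancel.
Column 1: 14.2×2730 + 14.9×2900 + (z_c − 29.1)×3300
Column 2: 0.575×0 + x×1020 + 1.55×1930 + 6.16×2900 + (z_c − 0.575 − 7.71 − x)×3300
The z_c×3300 term appears on both sides and cancels. Collect the known terms of each column as K = Σ(ρt)_known − 3300 × (depth of known layers): K_1 = 81976 − 3300×29.1 = −14054; K_2 = 20855.5 − 3300×(0.575 + 7.71) = −6485.
Balance: K_1 = K_2 − x×(3300 − 1020), so x = (K_2 − K_1)/(3300 − 1020) = 7569/2280 = 3.32 km.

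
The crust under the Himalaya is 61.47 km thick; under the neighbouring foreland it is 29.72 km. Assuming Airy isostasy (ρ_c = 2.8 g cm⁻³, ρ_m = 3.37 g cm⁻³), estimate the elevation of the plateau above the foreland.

Excess crust Δ = 61.47 km − 29.72 km = 31.75 km, split between elevation h and root r with h + r = Δ.
Airy balance ρ_c h = (ρ_m − ρ_c) r gives r = h ρ_c/(ρ_m − ρ_c), so h (1 + ρ_c/(ρ_m − ρ_c)) = Δ, i.e. h = Δ (ρ_m − ρ_c)/ρ_m.
h = 31.75 km × 0.57/3.37 = 5.37 km.

5.37 km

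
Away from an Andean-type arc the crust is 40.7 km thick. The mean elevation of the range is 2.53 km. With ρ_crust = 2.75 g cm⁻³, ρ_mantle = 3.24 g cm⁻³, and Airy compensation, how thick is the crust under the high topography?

57.4 km

Root depth r = h ρ_c / (ρ_m − ρ_c) = 2.53 km × 2.75 / 0.49 = 14.2 km.
Total thickness = T + h + r = 40.7 km + 2.53 km + 14.2 km = 57.4 km.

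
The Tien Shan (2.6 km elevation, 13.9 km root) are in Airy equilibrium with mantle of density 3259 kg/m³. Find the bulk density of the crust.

ρ_c h = (ρ_m − ρ_c) r → ρ_c (h + r) = ρ_m r → ρ_c = ρ_m r / (h + r).
ρ_c = 3259 × 13.9 km / (2.6 km + 13.9 km) = 2750 kg/m³.

2750 kg/m³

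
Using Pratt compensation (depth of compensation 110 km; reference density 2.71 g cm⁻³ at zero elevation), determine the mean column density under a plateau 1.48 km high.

2.67 g cm⁻³

Pratt balance: ρ_ref D = ρ (D + h).
ρ = ρ_ref D/(D + h) = 2.71 × 110 km/(110 km + 1.48 km) = 2.67 g cm⁻³.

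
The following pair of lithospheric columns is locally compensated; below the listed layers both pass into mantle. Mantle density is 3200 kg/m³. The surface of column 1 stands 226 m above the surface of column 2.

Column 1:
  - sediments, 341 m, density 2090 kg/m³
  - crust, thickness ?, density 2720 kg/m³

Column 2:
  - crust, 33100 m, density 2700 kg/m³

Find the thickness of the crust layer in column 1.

35200 m

Take the compensation level at the base of the deeper column (depth z_c below the surface of column 1) and equate Σ ρ_i t_i down to z_c; mantle fills any gap and the z_c terms cancel.
Column 1: 341×2090 + x×2720 + (z_c − 341 − x)×3200
Column 2: 226×0 + 33100×2700 + (z_c − 226 − 33100)×3200
The z_c×3200 term appears on both sides and cancels. Collect the known terms of each column as K = Σ(ρt)_known − 3200 × (depth of known layers): K_1 = 712690 − 3200×341 = −378510; K_2 = 89370000 − 3200×(226 + 33100) = −17273200.
Balance: K_1 − x×(3200 − 2720) = K_2, so x = (K_1 − K_2)/(3200 − 2720) = 16894700/480 = 35200 m.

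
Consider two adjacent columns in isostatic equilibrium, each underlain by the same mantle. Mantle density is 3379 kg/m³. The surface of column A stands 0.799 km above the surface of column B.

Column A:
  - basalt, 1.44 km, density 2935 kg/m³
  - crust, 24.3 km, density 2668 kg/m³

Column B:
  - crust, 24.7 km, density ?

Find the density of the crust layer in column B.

Take the compensation level at the base of the deeper column (depth z_c below the surface of column A) and equate Σ ρ_i t_i down to z_c; mantle fills any gap and the z_c terms cancel.
Column A: 1.44×2935 + 24.3×2668 + (z_c − 25.74)×3379
Column B: 0.799×0 + 24.7×ρ + (z_c − 0.799 − 24.7)×3379
The z_c×3379 term appears on both sides and cancels. Collect the known terms of each column as K = Σ(ρt)_known − 3379 × (depth of known layers): K_A = 69058.8 − 3379×25.74 = −17916.66; K_B = 0 − 3379×(0.799 + 24.7) = −86161.121.
Balance: K_A = K_B + 24.7×ρ, so ρ = (K_A − K_B)/24.7 = 68244.5/24.7 = 2760 kg/m³.

2760 kg/m³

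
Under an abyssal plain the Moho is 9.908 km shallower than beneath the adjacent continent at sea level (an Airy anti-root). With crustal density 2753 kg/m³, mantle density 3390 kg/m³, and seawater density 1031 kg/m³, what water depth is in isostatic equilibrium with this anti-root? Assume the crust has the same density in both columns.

Replacing a thickness d of crust by seawater at the top must be balanced by replacing crust with mantle at the base: d (ρ_c − ρ_w) = a (ρ_m − ρ_c).
d = a (ρ_m − ρ_c)/(ρ_c − ρ_w) = 9.908 km × 637/1722 = 3.67 km.

3.67 km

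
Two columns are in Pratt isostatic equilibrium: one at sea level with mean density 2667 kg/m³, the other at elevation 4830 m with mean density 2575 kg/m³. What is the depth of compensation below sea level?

135000 m

ρ_ref D = ρ (D + h) → D (ρ_ref − ρ) = ρ h.
D = ρ h/(ρ_ref − ρ) = 2575 × 4830 m/(2667 − 2575) = 135000 m.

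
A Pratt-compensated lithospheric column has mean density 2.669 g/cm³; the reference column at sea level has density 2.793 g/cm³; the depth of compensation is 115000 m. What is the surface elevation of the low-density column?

5340 m

ρ_ref D = ρ (D + h) → h = D (ρ_ref − ρ)/ρ.
h = 115000 m × (2.793 − 2.669)/2.669 = 5340 m.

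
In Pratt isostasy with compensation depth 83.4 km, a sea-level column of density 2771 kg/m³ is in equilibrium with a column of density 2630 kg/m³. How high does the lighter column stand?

4.47 km

ρ_ref D = ρ (D + h) → h = D (ρ_ref − ρ)/ρ.
h = 83.4 km × (2771 − 2630)/2630 = 4.47 km.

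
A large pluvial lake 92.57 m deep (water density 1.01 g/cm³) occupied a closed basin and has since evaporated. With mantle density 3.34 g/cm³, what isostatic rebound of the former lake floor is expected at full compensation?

28 m

u = d ρ_w/ρ_m = 92.57 m × 1.01/3.34 = 28 m.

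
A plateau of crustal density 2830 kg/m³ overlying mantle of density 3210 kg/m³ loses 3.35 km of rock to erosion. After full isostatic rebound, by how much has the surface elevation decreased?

Rebound u = e ρ_c/ρ_m = 3.35 km × 2830/3210 = 2.953 km.
Net surface drop = e − u = 3.35 km − 2.953 km = e (ρ_m − ρ_c)/ρ_m = 0.397 km.

0.397 km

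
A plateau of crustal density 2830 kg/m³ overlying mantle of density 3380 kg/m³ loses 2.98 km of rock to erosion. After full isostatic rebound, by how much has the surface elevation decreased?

Rebound u = e ρ_c/ρ_m = 2.98 km × 2830/3380 = 2.495 km.
Net surface drop = e − u = 2.98 km − 2.495 km = e (ρ_m − ρ_c)/ρ_m = 0.485 km.

0.485 km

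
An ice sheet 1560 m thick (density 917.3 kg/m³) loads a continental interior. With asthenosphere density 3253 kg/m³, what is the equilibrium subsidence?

440 m

In Airy isostatic equilibrium: the ice load ρ_ice t is balanced by mantle displaced below, ρ_m s.
s = t ρ_ice / ρ_m = 1560 m × 917.3/3253 = 440 m.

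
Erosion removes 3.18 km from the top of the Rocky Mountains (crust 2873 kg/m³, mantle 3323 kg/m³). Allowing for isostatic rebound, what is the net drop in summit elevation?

Rebound u = e ρ_c/ρ_m = 3.18 km × 2873/3323 = 2.749 km.
Net surface drop = e − u = 3.18 km − 2.749 km = e (ρ_m − ρ_c)/ρ_m = 0.431 km.

0.431 km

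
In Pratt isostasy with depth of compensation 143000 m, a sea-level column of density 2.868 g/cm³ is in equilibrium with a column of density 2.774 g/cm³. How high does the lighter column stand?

4850 m

ρ_ref D = ρ (D + h) → h = D (ρ_ref − ρ)/ρ.
h = 143000 m × (2.868 − 2.774)/2.774 = 4850 m.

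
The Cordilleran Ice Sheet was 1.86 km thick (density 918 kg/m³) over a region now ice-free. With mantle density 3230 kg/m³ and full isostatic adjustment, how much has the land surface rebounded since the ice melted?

Removing the load lets mantle flow back in; uplift u satisfies ρ_ice t = ρ_m u.
u = t ρ_ice/ρ_m = 1.86 km × 918/3230 = 0.529 km.

0.529 km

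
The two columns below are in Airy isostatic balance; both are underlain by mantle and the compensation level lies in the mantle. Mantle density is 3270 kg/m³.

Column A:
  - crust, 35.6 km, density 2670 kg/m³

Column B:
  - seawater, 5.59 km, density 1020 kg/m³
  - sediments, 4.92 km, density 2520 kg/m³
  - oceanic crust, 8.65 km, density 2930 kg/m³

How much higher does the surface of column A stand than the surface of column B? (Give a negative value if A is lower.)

For any compensation level in the mantle, the mantle terms cancel and isostasy reduces to e = (Σt_A − Σt_B) − (Σ(ρt)_A − Σ(ρt)_B) / ρ_m.
Σt_A = 35.6 km; Σt_B = 19.16 km; Σ(ρt)_A = 95052; Σ(ρt)_B = 43444.7 (in km·kg/m³).
e = (35.6 − 19.16) − (95052 − 43444.7) / 3270 = 0.658 km.

0.658 km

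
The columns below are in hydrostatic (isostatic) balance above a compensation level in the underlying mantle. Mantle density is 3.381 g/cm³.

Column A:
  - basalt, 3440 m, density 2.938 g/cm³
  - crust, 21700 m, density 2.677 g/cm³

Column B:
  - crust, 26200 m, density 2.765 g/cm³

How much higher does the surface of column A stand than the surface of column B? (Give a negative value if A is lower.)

For any compensation level in the mantle, the mantle terms cancel and isostasy reduces to e = (Σt_A − Σt_B) − (Σ(ρt)_A − Σ(ρt)_B) / ρ_m.
Σt_A = 25140 m; Σt_B = 26200 m; Σ(ρt)_A = 68197.62; Σ(ρt)_B = 72443 (in m·g/cm³).
e = (25140 − 26200) − (68197.62 − 72443) / 3.381 = 196 m.

196 m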